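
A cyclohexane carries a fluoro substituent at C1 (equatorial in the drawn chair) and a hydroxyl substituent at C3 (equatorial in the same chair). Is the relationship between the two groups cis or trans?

cis

C1 and C3 have the same parity, so their axial bonds point in the same direction.
With same-parity carbons, two substituents on the same face are both axial or both equatorial; opposite faces give one of each.
Here the groups are equatorial/equatorial → same face → cis.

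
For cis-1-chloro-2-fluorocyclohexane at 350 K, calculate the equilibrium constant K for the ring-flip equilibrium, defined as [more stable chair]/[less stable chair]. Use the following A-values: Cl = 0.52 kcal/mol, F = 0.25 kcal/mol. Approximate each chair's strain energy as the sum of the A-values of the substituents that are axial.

C1 and C2 have opposite parity, so for the cis isomer the two substituents are one axial and one equatorial in each chair.
Chair I (chloro axial, fluoro equatorial): E = 0.52 kcal/mol; chair II (chloro equatorial, fluoro axial): E = 0.25 kcal/mol.
ΔG = 0.27 kcal/mol between the two chairs.
K = exp(ΔG/RT) with R = 1.987×10⁻³ kcal mol⁻¹ K⁻¹ and T = 350 K gives K ≈ 1.47.

K ≈ 1.47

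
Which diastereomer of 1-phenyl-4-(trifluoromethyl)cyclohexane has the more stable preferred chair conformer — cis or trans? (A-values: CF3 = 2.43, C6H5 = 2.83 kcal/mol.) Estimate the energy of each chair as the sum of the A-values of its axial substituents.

trans

At 1,4 positions (parity opposite): cis → (a,e or e,a); trans → (e,e or a,a).
Best chair for cis: E = 2.43 kcal/mol; best chair for trans: E = 0.00 kcal/mol.
The trans isomer is lower by 2.43 kcal/mol.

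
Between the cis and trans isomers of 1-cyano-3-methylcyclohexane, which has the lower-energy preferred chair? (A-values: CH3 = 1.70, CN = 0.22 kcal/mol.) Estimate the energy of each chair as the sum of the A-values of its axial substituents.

cis

At 1,3 positions (parity same): cis → (e,e or a,a); trans → (a,e or e,a).
Best chair for cis: E = 0.00 kcal/mol; best chair for trans: E = 0.22 kcal/mol.
The cis isomer is lower by 0.22 kcal/mol.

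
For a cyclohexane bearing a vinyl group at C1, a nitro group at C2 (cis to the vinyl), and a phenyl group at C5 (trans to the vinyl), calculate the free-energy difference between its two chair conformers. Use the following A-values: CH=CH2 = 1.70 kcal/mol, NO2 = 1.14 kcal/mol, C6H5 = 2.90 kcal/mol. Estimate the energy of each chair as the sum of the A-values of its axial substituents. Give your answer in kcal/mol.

2.34 kcal/mol

Chair I (vinyl axial, nitro equatorial, phenyl equatorial): E = 1.70 kcal/mol.
Chair II (vinyl equatorial, nitro axial, phenyl axial): E = 4.04 kcal/mol.
ΔE = 4.04 − 1.70 = 2.34 kcal/mol; chair I is more stable.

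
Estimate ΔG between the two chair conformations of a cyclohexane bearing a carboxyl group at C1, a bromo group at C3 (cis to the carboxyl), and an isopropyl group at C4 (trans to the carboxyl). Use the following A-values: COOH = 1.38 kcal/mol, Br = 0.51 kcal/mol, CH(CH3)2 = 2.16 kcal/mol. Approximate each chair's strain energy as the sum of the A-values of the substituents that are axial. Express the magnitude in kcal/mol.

4.05 kcal/mol

Chair I (carboxyl axial, bromo axial, isopropyl axial): E = 4.05 kcal/mol.
Chair II (carboxyl equatorial, bromo equatorial, isopropyl equatorial): E = 0.00 kcal/mol.
ΔE = 4.05 − 0.00 = 4.05 kcal/mol; chair II is more stable.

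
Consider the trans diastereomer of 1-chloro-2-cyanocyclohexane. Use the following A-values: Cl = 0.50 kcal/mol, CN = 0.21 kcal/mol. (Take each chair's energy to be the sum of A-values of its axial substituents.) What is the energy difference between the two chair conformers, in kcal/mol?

0.71 kcal/mol

C1 and C2 have opposite parity, so for the trans isomer the two substituents are e,e in one chair and a,a in the other.
Chair I (chloro axial, cyano axial): E = 0.71 kcal/mol.
Chair II (chloro equatorial, cyano equatorial): E = 0.00 kcal/mol.
ΔE = 0.71 − 0.00 = 0.71 kcal/mol; chair II is more stable.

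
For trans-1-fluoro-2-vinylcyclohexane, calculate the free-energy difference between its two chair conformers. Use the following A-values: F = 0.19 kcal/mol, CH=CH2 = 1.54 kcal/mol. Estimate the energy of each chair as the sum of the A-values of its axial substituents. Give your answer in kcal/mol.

1.73 kcal/mol

C1 and C2 have opposite parity, so for the trans isomer the two substituents are e,e in one chair and a,a in the other.
Chair I (fluoro axial, vinyl axial): E = 1.73 kcal/mol.
Chair II (fluoro equatorial, vinyl equatorial): E = 0.00 kcal/mol.
ΔE = 1.73 − 0.00 = 1.73 kcal/mol; chair II is more stable.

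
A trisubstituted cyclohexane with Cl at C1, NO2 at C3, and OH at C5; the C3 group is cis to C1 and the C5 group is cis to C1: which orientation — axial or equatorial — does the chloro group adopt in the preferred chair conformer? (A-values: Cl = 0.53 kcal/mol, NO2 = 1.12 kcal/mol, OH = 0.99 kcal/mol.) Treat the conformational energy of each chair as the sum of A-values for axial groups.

equatorial

Chair I (chloro axial, nitro axial, hydroxyl axial): E = 2.64 kcal/mol.
Chair II (chloro equatorial, nitro equatorial, hydroxyl equatorial): E = 0.00 kcal/mol.
Chair II is the more stable (lower-energy) conformer, and in that chair the chloro group is equatorial.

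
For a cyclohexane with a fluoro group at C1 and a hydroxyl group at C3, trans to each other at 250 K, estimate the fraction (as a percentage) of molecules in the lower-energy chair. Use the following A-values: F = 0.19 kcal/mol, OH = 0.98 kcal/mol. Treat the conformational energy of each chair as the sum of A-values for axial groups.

C1 and C3 have the same parity, so for the trans isomer the two substituents are one axial and one equatorial in each chair.
Chair I (fluoro axial, hydroxyl equatorial): E = 0.19 kcal/mol; chair II (fluoro equatorial, hydroxyl axial): E = 0.98 kcal/mol.
ΔG = 0.79 kcal/mol between the two chairs.
K = exp(ΔG/RT) with R = 1.987×10⁻³ kcal mol⁻¹ K⁻¹ and T = 250 K gives K ≈ 4.91.
Fraction in the lower-energy chair = K/(K+1) = 83.1%.

83.1%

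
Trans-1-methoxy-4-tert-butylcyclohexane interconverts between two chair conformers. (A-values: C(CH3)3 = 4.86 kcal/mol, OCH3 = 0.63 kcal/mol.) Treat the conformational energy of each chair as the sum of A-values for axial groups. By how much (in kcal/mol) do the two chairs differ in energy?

5.49 kcal/mol

C1 and C4 have opposite parity, so for the trans isomer the two substituents are e,e in one chair and a,a in the other.
Chair I (tert-butyl axial, methoxy axial): E = 5.49 kcal/mol.
Chair II (tert-butyl equatorial, methoxy equatorial): E = 0.00 kcal/mol.
ΔE = 5.49 − 0.00 = 5.49 kcal/mol; chair II is more stable.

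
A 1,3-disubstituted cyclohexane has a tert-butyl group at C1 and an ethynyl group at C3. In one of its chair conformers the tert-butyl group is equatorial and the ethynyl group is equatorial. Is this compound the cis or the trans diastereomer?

cis

C1 and C3 have the same parity, so their axial bonds point in the same direction.
With same-parity carbons, two substituents on the same face are both axial or both equatorial; opposite faces give one of each.
Here the groups are equatorial/equatorial → same face → cis.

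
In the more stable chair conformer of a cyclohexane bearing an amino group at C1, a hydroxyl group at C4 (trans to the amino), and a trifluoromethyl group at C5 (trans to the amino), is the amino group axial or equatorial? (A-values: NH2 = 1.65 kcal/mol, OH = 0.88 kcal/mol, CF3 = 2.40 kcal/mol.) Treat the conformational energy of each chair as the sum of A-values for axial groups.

Chair I (amino axial, hydroxyl axial, trifluoromethyl equatorial): E = 2.53 kcal/mol.
Chair II (amino equatorial, hydroxyl equatorial, trifluoromethyl axial): E = 2.40 kcal/mol.
Chair II is the more stable (lower-energy) conformer, and in that chair the amino group is equatorial.

equatorial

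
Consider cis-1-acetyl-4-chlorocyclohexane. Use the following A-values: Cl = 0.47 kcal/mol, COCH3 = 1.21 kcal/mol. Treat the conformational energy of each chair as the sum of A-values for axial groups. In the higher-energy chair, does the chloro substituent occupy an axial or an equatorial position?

equatorial

C1 and C4 have opposite parity, so for the cis isomer the two substituents are one axial and one equatorial in each chair.
Chair I (chloro axial, acetyl equatorial): E = 0.47 kcal/mol.
Chair II (chloro equatorial, acetyl axial): E = 1.21 kcal/mol.
Chair II is the less stable (higher-energy) conformer, and in that chair the chloro group is equatorial.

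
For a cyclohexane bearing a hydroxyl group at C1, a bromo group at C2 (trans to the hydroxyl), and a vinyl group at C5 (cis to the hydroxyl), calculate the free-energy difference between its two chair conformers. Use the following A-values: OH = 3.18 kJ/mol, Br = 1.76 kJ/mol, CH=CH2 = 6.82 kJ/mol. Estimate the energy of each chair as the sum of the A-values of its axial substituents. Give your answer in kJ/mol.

11.76 kJ/mol

Chair I (hydroxyl axial, bromo axial, vinyl axial): E = 11.76 kJ/mol.
Chair II (hydroxyl equatorial, bromo equatorial, vinyl equatorial): E = 0.00 kJ/mol.
ΔE = 11.76 − 0.00 = 11.76 kJ/mol; chair II is more stable.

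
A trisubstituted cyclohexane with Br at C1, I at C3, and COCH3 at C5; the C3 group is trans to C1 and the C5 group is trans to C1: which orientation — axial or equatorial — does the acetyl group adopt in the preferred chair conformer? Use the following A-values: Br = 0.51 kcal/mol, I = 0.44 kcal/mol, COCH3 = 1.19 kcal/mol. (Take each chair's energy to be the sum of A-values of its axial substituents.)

equatorial

Chair I (bromo axial, iodo equatorial, acetyl equatorial): E = 0.51 kcal/mol.
Chair II (bromo equatorial, iodo axial, acetyl axial): E = 1.63 kcal/mol.
Chair I is the more stable (lower-energy) conformer, and in that chair the acetyl group is equatorial.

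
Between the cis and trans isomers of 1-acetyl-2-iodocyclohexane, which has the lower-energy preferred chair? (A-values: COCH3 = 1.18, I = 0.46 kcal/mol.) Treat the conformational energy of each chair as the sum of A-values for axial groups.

At 1,2 positions (parity opposite): cis → (a,e or e,a); trans → (e,e or a,a).
Best chair for cis: E = 0.46 kcal/mol; best chair for trans: E = 0.00 kcal/mol.
The trans isomer is lower by 0.46 kcal/mol.

trans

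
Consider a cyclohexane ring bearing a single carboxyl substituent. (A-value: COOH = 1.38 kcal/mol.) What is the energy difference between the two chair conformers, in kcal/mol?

A monosubstituted cyclohexane has one chair with the carboxyl group axial (E = A = 1.38 kcal/mol) and one with it equatorial (E = 0).
ΔE = 1.38 − 0 = 1.38 kcal/mol.

1.38 kcal/mol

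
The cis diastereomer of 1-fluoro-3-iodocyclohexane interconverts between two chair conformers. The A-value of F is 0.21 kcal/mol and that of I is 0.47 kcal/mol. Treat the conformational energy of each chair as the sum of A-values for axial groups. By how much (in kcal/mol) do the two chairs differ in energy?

C1 and C3 have the same parity, so for the cis isomer the two substituents are e,e in one chair and a,a in the other.
Chair I (fluoro axial, iodo axial): E = 0.68 kcal/mol.
Chair II (fluoro equatorial, iodo equatorial): E = 0.00 kcal/mol.
ΔE = 0.68 − 0.00 = 0.68 kcal/mol; chair II is more stable.

0.68 kcal/mol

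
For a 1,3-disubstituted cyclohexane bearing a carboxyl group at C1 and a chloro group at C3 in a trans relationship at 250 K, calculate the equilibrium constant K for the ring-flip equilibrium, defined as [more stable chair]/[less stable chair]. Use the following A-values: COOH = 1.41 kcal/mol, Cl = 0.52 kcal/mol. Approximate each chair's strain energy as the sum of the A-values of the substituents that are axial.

K ≈ 6.00

C1 and C3 have the same parity, so for the trans isomer the two substituents are one axial and one equatorial in each chair.
Chair I (carboxyl axial, chloro equatorial): E = 1.41 kcal/mol; chair II (carboxyl equatorial, chloro axial): E = 0.52 kcal/mol.
ΔG = 0.89 kcal/mol between the two chairs.
K = exp(ΔG/RT) with R = 1.987×10⁻³ kcal mol⁻¹ K⁻¹ and T = 250 K gives K ≈ 6.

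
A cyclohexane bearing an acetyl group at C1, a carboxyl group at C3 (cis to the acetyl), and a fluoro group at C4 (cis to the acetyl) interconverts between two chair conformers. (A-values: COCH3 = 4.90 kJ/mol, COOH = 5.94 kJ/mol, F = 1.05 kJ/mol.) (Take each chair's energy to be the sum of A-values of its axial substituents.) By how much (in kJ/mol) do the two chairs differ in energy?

Chair I (acetyl axial, carboxyl axial, fluoro equatorial): E = 10.84 kJ/mol.
Chair II (acetyl equatorial, carboxyl equatorial, fluoro axial): E = 1.05 kJ/mol.
ΔE = 10.84 − 1.05 = 9.79 kJ/mol; chair II is more stable.

9.79 kJ/mol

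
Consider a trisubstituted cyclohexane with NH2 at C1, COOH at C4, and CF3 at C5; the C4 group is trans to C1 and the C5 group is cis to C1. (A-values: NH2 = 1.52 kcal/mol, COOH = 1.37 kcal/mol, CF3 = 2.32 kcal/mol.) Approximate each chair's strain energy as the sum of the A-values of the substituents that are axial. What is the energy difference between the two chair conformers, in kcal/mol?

Chair I (amino axial, carboxyl axial, trifluoromethyl axial): E = 5.21 kcal/mol.
Chair II (amino equatorial, carboxyl equatorial, trifluoromethyl equatorial): E = 0.00 kcal/mol.
ΔE = 5.21 − 0.00 = 5.21 kcal/mol; chair II is more stable.

5.21 kcal/mol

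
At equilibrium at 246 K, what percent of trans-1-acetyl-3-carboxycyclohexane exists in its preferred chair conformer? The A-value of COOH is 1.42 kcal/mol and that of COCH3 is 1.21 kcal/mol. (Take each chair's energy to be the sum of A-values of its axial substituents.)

C1 and C3 have the same parity, so for the trans isomer the two substituents are one axial and one equatorial in each chair.
Chair I (carboxyl axial, acetyl equatorial): E = 1.42 kcal/mol; chair II (carboxyl equatorial, acetyl axial): E = 1.21 kcal/mol.
ΔG = 0.21 kcal/mol between the two chairs.
K = exp(ΔG/RT) with R = 1.987×10⁻³ kcal mol⁻¹ K⁻¹ and T = 246 K gives K ≈ 1.54.
Fraction in the lower-energy chair = K/(K+1) = 60.6%.

60.6%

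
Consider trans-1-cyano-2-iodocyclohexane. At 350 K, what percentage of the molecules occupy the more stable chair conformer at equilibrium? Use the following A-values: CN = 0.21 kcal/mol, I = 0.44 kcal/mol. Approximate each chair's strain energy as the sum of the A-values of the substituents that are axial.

71.8%

C1 and C2 have opposite parity, so for the trans isomer the two substituents are e,e in one chair and a,a in the other.
Chair I (cyano axial, iodo axial): E = 0.65 kcal/mol; chair II (cyano equatorial, iodo equatorial): E = 0.00 kcal/mol.
ΔG = 0.65 kcal/mol between the two chairs.
K = exp(ΔG/RT) with R = 1.987×10⁻³ kcal mol⁻¹ K⁻¹ and T = 350 K gives K ≈ 2.55.
Fraction in the lower-energy chair = K/(K+1) = 71.8%.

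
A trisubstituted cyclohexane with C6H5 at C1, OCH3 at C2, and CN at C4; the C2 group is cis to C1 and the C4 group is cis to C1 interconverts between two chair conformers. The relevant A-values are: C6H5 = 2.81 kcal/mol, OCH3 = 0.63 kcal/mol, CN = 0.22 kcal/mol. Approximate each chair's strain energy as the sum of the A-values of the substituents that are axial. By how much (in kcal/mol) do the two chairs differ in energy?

Chair I (phenyl axial, methoxy equatorial, cyano equatorial): E = 2.81 kcal/mol.
Chair II (phenyl equatorial, methoxy axial, cyano axial): E = 0.85 kcal/mol.
ΔE = 2.81 − 0.85 = 1.96 kcal/mol; chair II is more stable.

1.96 kcal/mol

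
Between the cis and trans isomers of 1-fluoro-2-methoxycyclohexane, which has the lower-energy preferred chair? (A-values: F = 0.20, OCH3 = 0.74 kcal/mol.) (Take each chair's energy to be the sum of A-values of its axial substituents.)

At 1,2 positions (parity opposite): cis → (a,e or e,a); trans → (e,e or a,a).
Best chair for cis: E = 0.20 kcal/mol; best chair for trans: E = 0.00 kcal/mol.
The trans isomer is lower by 0.20 kcal/mol.

trans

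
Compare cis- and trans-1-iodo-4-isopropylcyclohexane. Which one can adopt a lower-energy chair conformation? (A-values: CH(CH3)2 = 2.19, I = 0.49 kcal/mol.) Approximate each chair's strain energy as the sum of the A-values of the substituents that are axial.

trans

At 1,4 positions (parity opposite): cis → (a,e or e,a); trans → (e,e or a,a).
Best chair for cis: E = 0.49 kcal/mol; best chair for trans: E = 0.00 kcal/mol.
The trans isomer is lower by 0.49 kcal/mol.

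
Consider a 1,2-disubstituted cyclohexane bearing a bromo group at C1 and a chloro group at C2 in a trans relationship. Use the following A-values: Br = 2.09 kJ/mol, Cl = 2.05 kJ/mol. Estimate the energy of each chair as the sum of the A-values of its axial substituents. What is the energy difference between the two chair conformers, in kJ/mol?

C1 and C2 have opposite parity, so for the trans isomer the two substituents are e,e in one chair and a,a in the other.
Chair I (bromo axial, chloro axial): E = 4.14 kJ/mol.
Chair II (bromo equatorial, chloro equatorial): E = 0.00 kJ/mol.
ΔE = 4.14 − 0.00 = 4.14 kJ/mol; chair II is more stable.

4.14 kJ/mol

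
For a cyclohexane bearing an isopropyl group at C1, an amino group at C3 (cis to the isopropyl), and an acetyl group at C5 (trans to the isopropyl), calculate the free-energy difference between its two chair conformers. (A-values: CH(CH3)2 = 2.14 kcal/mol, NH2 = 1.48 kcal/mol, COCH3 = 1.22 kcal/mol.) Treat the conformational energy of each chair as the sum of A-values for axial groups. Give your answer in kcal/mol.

Chair I (isopropyl axial, amino axial, acetyl equatorial): E = 3.62 kcal/mol.
Chair II (isopropyl equatorial, amino equatorial, acetyl axial): E = 1.22 kcal/mol.
ΔE = 3.62 − 1.22 = 2.40 kcal/mol; chair II is more stable.

2.40 kcal/mol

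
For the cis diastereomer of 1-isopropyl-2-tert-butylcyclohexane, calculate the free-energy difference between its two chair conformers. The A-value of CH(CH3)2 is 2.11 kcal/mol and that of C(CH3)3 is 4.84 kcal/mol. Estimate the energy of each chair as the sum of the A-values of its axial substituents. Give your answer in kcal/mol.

2.73 kcal/mol

C1 and C2 have opposite parity, so for the cis isomer the two substituents are one axial and one equatorial in each chair.
Chair I (isopropyl axial, tert-butyl equatorial): E = 2.11 kcal/mol.
Chair II (isopropyl equatorial, tert-butyl axial): E = 4.84 kcal/mol.
ΔE = 4.84 − 2.11 = 2.73 kcal/mol; chair I is more stable.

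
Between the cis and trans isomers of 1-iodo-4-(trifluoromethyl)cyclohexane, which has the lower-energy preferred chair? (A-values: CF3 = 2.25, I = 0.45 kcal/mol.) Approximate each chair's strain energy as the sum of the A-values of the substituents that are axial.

trans

At 1,4 positions (parity opposite): cis → (a,e or e,a); trans → (e,e or a,a).
Best chair for cis: E = 0.45 kcal/mol; best chair for trans: E = 0.00 kcal/mol.
The trans isomer is lower by 0.45 kcal/mol.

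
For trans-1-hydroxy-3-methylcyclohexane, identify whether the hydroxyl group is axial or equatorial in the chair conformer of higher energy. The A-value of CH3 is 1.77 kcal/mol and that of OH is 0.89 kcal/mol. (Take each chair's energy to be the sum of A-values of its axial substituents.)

equatorial

C1 and C3 have the same parity, so for the trans isomer the two substituents are one axial and one equatorial in each chair.
Chair I (methyl axial, hydroxyl equatorial): E = 1.77 kcal/mol.
Chair II (methyl equatorial, hydroxyl axial): E = 0.89 kcal/mol.
Chair I is the less stable (higher-energy) conformer, and in that chair the hydroxyl group is equatorial.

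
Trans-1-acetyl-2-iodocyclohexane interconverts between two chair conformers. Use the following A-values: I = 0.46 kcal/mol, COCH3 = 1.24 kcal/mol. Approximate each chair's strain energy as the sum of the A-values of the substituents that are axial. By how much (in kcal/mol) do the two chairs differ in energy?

C1 and C2 have opposite parity, so for the trans isomer the two substituents are e,e in one chair and a,a in the other.
Chair I (iodo axial, acetyl axial): E = 1.70 kcal/mol.
Chair II (iodo equatorial, acetyl equatorial): E = 0.00 kcal/mol.
ΔE = 1.70 − 0.00 = 1.70 kcal/mol; chair II is more stable.

1.70 kcal/mol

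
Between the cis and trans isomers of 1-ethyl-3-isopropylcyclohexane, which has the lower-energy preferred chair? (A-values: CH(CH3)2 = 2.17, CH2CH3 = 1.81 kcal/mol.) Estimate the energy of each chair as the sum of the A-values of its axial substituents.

At 1,3 positions (parity same): cis → (e,e or a,a); trans → (a,e or e,a).
Best chair for cis: E = 0.00 kcal/mol; best chair for trans: E = 1.81 kcal/mol.
The cis isomer is lower by 1.81 kcal/mol.

cis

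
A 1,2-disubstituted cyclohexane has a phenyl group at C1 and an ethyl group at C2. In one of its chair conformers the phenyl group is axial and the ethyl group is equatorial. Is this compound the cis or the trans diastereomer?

C1 and C2 have opposite parity, so their axial bonds point in opposite directions.
With opposite-parity carbons, two substituents on the same face are one axial and one equatorial; opposite faces give both axial or both equatorial.
Here the groups are axial/equatorial → same face → cis.

cis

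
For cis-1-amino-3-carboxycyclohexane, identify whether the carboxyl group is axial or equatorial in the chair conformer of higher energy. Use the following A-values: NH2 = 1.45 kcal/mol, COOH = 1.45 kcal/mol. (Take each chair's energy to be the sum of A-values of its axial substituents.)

axial

C1 and C3 have the same parity, so for the cis isomer the two substituents are e,e in one chair and a,a in the other.
Chair I (amino axial, carboxyl axial): E = 2.90 kcal/mol.
Chair II (amino equatorial, carboxyl equatorial): E = 0.00 kcal/mol.
Chair I is the less stable (higher-energy) conformer, and in that chair the carboxyl group is axial.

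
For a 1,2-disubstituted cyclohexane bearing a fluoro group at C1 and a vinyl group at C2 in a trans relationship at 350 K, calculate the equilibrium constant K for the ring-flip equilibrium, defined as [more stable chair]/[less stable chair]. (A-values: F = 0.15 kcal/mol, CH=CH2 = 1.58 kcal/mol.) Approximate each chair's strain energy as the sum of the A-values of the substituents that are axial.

C1 and C2 have opposite parity, so for the trans isomer the two substituents are e,e in one chair and a,a in the other.
Chair I (fluoro axial, vinyl axial): E = 1.73 kcal/mol; chair II (fluoro equatorial, vinyl equatorial): E = 0.00 kcal/mol.
ΔG = 1.73 kcal/mol between the two chairs.
K = exp(ΔG/RT) with R = 1.987×10⁻³ kcal mol⁻¹ K⁻¹ and T = 350 K gives K ≈ 12.

K ≈ 12.0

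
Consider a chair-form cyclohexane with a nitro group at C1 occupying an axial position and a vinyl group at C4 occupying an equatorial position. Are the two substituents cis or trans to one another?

cis

C1 and C4 have opposite parity, so their axial bonds point in opposite directions.
With opposite-parity carbons, two substituents on the same face are one axial and one equatorial; opposite faces give both axial or both equatorial.
Here the groups are axial/equatorial → same face → cis.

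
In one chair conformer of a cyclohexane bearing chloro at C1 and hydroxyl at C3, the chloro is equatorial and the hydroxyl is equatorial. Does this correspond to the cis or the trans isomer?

cis

C1 and C3 have the same parity, so their axial bonds point in the same direction.
With same-parity carbons, two substituents on the same face are both axial or both equatorial; opposite faces give one of each.
Here the groups are equatorial/equatorial → same face → cis.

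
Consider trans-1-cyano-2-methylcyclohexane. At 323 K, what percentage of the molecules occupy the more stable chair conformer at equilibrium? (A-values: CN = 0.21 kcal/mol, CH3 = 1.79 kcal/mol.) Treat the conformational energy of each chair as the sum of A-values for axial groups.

C1 and C2 have opposite parity, so for the trans isomer the two substituents are e,e in one chair and a,a in the other.
Chair I (cyano axial, methyl axial): E = 2.00 kcal/mol; chair II (cyano equatorial, methyl equatorial): E = 0.00 kcal/mol.
ΔG = 2.00 kcal/mol between the two chairs.
K = exp(ΔG/RT) with R = 1.987×10⁻³ kcal mol⁻¹ K⁻¹ and T = 323 K gives K ≈ 22.6.
Fraction in the lower-energy chair = K/(K+1) = 95.8%.

95.8%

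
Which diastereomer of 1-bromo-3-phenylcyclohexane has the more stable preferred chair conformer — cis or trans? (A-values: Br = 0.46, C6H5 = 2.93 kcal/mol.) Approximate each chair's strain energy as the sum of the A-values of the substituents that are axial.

cis

At 1,3 positions (parity same): cis → (e,e or a,a); trans → (a,e or e,a).
Best chair for cis: E = 0.00 kcal/mol; best chair for trans: E = 0.46 kcal/mol.
The cis isomer is lower by 0.46 kcal/mol.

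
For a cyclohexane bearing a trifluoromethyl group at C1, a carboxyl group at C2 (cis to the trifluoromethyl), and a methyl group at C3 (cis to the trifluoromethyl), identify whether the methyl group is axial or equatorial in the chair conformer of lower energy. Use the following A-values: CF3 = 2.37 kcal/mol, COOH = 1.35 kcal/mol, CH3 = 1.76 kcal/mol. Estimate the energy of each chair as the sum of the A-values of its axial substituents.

equatorial

Chair I (trifluoromethyl axial, carboxyl equatorial, methyl axial): E = 4.13 kcal/mol.
Chair II (trifluoromethyl equatorial, carboxyl axial, methyl equatorial): E = 1.35 kcal/mol.
Chair II is the more stable (lower-energy) conformer, and in that chair the methyl group is equatorial.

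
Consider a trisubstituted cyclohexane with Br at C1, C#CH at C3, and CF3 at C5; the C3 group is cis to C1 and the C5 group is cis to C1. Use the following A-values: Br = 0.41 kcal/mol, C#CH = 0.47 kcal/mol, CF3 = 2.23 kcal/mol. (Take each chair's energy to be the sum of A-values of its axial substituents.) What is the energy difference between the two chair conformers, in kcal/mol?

3.11 kcal/mol

Chair I (bromo axial, ethynyl axial, trifluoromethyl axial): E = 3.11 kcal/mol.
Chair II (bromo equatorial, ethynyl equatorial, trifluoromethyl equatorial): E = 0.00 kcal/mol.
ΔE = 3.11 − 0.00 = 3.11 kcal/mol; chair II is more stable.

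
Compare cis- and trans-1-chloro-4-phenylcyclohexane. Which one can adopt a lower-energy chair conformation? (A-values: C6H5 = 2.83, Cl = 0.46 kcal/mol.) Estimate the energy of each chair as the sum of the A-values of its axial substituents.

trans

At 1,4 positions (parity opposite): cis → (a,e or e,a); trans → (e,e or a,a).
Best chair for cis: E = 0.46 kcal/mol; best chair for trans: E = 0.00 kcal/mol.
The trans isomer is lower by 0.46 kcal/mol.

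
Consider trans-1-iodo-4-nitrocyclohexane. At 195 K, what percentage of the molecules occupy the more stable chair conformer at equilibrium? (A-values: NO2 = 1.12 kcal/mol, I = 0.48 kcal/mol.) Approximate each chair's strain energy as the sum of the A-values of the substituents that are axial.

C1 and C4 have opposite parity, so for the trans isomer the two substituents are e,e in one chair and a,a in the other.
Chair I (nitro axial, iodo axial): E = 1.60 kcal/mol; chair II (nitro equatorial, iodo equatorial): E = 0.00 kcal/mol.
ΔG = 1.60 kcal/mol between the two chairs.
K = exp(ΔG/RT) with R = 1.987×10⁻³ kcal mol⁻¹ K⁻¹ and T = 195 K gives K ≈ 62.1.
Fraction in the lower-energy chair = K/(K+1) = 98.4%.

98.4%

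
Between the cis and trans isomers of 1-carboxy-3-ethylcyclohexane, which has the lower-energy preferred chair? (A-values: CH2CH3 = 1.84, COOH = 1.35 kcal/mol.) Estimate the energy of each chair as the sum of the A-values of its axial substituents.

At 1,3 positions (parity same): cis → (e,e or a,a); trans → (a,e or e,a).
Best chair for cis: E = 0.00 kcal/mol; best chair for trans: E = 1.35 kcal/mol.
The cis isomer is lower by 1.35 kcal/mol.

cis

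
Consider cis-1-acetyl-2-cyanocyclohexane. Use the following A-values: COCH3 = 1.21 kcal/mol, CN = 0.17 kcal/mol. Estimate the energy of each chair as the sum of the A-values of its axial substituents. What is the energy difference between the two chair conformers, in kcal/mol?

1.04 kcal/mol

C1 and C2 have opposite parity, so for the cis isomer the two substituents are one axial and one equatorial in each chair.
Chair I (acetyl axial, cyano equatorial): E = 1.21 kcal/mol.
Chair II (acetyl equatorial, cyano axial): E = 0.17 kcal/mol.
ΔE = 1.21 − 0.17 = 1.04 kcal/mol; chair II is more stable.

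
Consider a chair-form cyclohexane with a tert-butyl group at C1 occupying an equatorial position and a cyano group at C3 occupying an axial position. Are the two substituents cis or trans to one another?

C1 and C3 have the same parity, so their axial bonds point in the same direction.
With same-parity carbons, two substituents on the same face are both axial or both equatorial; opposite faces give one of each.
Here the groups are equatorial/axial → opposite face → trans.

trans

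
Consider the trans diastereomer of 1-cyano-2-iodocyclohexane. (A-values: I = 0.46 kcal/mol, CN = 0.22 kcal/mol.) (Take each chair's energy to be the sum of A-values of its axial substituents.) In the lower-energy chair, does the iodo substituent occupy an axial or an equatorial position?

equatorial

C1 and C2 have opposite parity, so for the trans isomer the two substituents are e,e in one chair and a,a in the other.
Chair I (iodo axial, cyano axial): E = 0.68 kcal/mol.
Chair II (iodo equatorial, cyano equatorial): E = 0.00 kcal/mol.
Chair II is the more stable (lower-energy) conformer, and in that chair the iodo group is equatorial.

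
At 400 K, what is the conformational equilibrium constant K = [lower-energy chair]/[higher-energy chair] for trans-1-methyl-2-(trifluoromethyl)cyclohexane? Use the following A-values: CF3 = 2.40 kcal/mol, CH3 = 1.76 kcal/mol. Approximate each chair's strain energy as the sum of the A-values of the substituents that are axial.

C1 and C2 have opposite parity, so for the trans isomer the two substituents are e,e in one chair and a,a in the other.
Chair I (trifluoromethyl axial, methyl axial): E = 4.16 kcal/mol; chair II (trifluoromethyl equatorial, methyl equatorial): E = 0.00 kcal/mol.
ΔG = 4.16 kcal/mol between the two chairs.
K = exp(ΔG/RT) with R = 1.987×10⁻³ kcal mol⁻¹ K⁻¹ and T = 400 K gives K ≈ 188.

K ≈ 188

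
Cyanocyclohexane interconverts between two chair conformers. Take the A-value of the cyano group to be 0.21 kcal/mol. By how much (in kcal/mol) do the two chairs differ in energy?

A monosubstituted cyclohexane has one chair with the cyano group axial (E = A = 0.21 kcal/mol) and one with it equatorial (E = 0).
ΔE = 0.21 − 0 = 0.21 kcal/mol.

0.21 kcal/mol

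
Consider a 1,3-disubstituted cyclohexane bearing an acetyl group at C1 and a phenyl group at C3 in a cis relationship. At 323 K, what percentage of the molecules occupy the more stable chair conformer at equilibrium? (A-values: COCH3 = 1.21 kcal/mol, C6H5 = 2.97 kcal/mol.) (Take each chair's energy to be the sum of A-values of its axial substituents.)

C1 and C3 have the same parity, so for the cis isomer the two substituents are e,e in one chair and a,a in the other.
Chair I (acetyl axial, phenyl axial): E = 4.18 kcal/mol; chair II (acetyl equatorial, phenyl equatorial): E = 0.00 kcal/mol.
ΔG = 4.18 kcal/mol between the two chairs.
K = exp(ΔG/RT) with R = 1.987×10⁻³ kcal mol⁻¹ K⁻¹ and T = 323 K gives K ≈ 674.
Fraction in the lower-energy chair = K/(K+1) = 99.9%.

99.9%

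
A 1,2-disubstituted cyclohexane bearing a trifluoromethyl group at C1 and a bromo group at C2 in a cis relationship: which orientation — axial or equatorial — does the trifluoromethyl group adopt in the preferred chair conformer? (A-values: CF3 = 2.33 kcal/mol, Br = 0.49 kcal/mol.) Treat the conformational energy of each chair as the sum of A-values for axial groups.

equatorial

C1 and C2 have opposite parity, so for the cis isomer the two substituents are one axial and one equatorial in each chair.
Chair I (trifluoromethyl axial, bromo equatorial): E = 2.33 kcal/mol.
Chair II (trifluoromethyl equatorial, bromo axial): E = 0.49 kcal/mol.
Chair II is the more stable (lower-energy) conformer, and in that chair the trifluoromethyl group is equatorial.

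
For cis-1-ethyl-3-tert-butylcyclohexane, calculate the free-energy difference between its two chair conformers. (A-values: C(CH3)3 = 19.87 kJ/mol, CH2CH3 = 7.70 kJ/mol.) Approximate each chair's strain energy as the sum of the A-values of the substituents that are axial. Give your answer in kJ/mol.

27.57 kJ/mol

C1 and C3 have the same parity, so for the cis isomer the two substituents are e,e in one chair and a,a in the other.
Chair I (tert-butyl axial, ethyl axial): E = 27.57 kJ/mol.
Chair II (tert-butyl equatorial, ethyl equatorial): E = 0.00 kJ/mol.
ΔE = 27.57 − 0.00 = 27.57 kJ/mol; chair II is more stable.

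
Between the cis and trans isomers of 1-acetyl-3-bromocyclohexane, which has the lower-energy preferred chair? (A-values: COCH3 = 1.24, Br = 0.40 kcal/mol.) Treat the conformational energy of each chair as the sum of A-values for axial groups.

At 1,3 positions (parity same): cis → (e,e or a,a); trans → (a,e or e,a).
Best chair for cis: E = 0.00 kcal/mol; best chair for trans: E = 0.40 kcal/mol.
The cis isomer is lower by 0.40 kcal/mol.

cis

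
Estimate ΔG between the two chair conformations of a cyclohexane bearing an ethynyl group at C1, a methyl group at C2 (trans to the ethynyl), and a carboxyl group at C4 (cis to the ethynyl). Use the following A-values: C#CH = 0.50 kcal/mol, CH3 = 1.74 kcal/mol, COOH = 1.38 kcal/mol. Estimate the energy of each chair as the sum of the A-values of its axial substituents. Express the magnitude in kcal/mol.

0.86 kcal/mol

Chair I (ethynyl axial, methyl axial, carboxyl equatorial): E = 2.24 kcal/mol.
Chair II (ethynyl equatorial, methyl equatorial, carboxyl axial): E = 1.38 kcal/mol.
ΔE = 2.24 − 1.38 = 0.86 kcal/mol; chair II is more stable.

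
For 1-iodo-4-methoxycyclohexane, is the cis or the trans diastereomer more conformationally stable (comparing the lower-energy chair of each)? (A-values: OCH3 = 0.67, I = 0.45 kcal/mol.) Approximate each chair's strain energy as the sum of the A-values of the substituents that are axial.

trans

At 1,4 positions (parity opposite): cis → (a,e or e,a); trans → (e,e or a,a).
Best chair for cis: E = 0.45 kcal/mol; best chair for trans: E = 0.00 kcal/mol.
The trans isomer is lower by 0.45 kcal/mol.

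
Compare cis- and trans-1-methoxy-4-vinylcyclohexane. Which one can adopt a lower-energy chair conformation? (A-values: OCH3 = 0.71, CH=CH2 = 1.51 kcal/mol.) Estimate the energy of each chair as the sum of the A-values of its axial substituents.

At 1,4 positions (parity opposite): cis → (a,e or e,a); trans → (e,e or a,a).
Best chair for cis: E = 0.71 kcal/mol; best chair for trans: E = 0.00 kcal/mol.
The trans isomer is lower by 0.71 kcal/mol.

trans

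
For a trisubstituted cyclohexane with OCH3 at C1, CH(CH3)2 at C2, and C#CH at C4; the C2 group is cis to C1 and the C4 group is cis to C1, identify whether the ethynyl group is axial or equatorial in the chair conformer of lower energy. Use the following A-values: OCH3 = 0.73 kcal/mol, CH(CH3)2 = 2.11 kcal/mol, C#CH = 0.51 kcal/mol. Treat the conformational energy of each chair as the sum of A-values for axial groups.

Chair I (methoxy axial, isopropyl equatorial, ethynyl equatorial): E = 0.73 kcal/mol.
Chair II (methoxy equatorial, isopropyl axial, ethynyl axial): E = 2.62 kcal/mol.
Chair I is the more stable (lower-energy) conformer, and in that chair the ethynyl group is equatorial.

equatorial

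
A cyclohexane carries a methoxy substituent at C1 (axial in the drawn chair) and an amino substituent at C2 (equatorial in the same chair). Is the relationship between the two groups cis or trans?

C1 and C2 have opposite parity, so their axial bonds point in opposite directions.
With opposite-parity carbons, two substituents on the same face are one axial and one equatorial; opposite faces give both axial or both equatorial.
Here the groups are axial/equatorial → same face → cis.

cis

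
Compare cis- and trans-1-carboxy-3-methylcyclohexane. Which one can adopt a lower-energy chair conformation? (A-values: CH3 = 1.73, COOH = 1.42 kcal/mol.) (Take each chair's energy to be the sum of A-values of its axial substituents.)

cis

At 1,3 positions (parity same): cis → (e,e or a,a); trans → (a,e or e,a).
Best chair for cis: E = 0.00 kcal/mol; best chair for trans: E = 1.42 kcal/mol.
The cis isomer is lower by 1.42 kcal/mol.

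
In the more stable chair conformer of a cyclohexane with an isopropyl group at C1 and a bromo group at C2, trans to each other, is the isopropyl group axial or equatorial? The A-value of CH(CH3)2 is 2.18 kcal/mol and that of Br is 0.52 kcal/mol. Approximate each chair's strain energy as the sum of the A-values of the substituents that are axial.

C1 and C2 have opposite parity, so for the trans isomer the two substituents are e,e in one chair and a,a in the other.
Chair I (isopropyl axial, bromo axial): E = 2.70 kcal/mol.
Chair II (isopropyl equatorial, bromo equatorial): E = 0.00 kcal/mol.
Chair II is the more stable (lower-energy) conformer, and in that chair the isopropyl group is equatorial.

equatorial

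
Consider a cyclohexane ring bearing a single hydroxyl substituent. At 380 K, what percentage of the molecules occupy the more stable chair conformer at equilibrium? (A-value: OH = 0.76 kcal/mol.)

73.2%

One chair has the hydroxyl group axial (E = 0.76 kcal/mol) and the other has it equatorial (E = 0).
ΔG = 0.76 kcal/mol between the two chairs.
K = exp(ΔG/RT) with R = 1.987×10⁻³ kcal mol⁻¹ K⁻¹ and T = 380 K gives K ≈ 2.74.
Fraction in the lower-energy chair = K/(K+1) = 73.2%.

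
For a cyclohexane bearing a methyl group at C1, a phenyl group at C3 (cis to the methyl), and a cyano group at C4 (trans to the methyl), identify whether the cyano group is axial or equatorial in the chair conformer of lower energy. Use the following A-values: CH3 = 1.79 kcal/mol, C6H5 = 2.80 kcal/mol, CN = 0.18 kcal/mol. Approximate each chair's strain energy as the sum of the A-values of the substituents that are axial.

Chair I (methyl axial, phenyl axial, cyano axial): E = 4.77 kcal/mol.
Chair II (methyl equatorial, phenyl equatorial, cyano equatorial): E = 0.00 kcal/mol.
Chair II is the more stable (lower-energy) conformer, and in that chair the cyano group is equatorial.

equatorial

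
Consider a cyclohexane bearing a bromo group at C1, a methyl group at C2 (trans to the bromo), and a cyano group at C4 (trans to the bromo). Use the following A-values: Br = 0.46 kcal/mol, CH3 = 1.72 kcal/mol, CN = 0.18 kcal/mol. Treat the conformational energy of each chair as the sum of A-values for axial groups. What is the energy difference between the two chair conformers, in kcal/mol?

Chair I (bromo axial, methyl axial, cyano axial): E = 2.36 kcal/mol.
Chair II (bromo equatorial, methyl equatorial, cyano equatorial): E = 0.00 kcal/mol.
ΔE = 2.36 − 0.00 = 2.36 kcal/mol; chair II is more stable.

2.36 kcal/mol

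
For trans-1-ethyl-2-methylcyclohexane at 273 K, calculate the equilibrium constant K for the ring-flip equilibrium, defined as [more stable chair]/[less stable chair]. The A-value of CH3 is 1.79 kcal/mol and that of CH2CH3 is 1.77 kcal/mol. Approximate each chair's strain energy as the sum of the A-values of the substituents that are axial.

K ≈ 708

C1 and C2 have opposite parity, so for the trans isomer the two substituents are e,e in one chair and a,a in the other.
Chair I (methyl axial, ethyl axial): E = 3.56 kcal/mol; chair II (methyl equatorial, ethyl equatorial): E = 0.00 kcal/mol.
ΔG = 3.56 kcal/mol between the two chairs.
K = exp(ΔG/RT) with R = 1.987×10⁻³ kcal mol⁻¹ K⁻¹ and T = 273 K gives K ≈ 708.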